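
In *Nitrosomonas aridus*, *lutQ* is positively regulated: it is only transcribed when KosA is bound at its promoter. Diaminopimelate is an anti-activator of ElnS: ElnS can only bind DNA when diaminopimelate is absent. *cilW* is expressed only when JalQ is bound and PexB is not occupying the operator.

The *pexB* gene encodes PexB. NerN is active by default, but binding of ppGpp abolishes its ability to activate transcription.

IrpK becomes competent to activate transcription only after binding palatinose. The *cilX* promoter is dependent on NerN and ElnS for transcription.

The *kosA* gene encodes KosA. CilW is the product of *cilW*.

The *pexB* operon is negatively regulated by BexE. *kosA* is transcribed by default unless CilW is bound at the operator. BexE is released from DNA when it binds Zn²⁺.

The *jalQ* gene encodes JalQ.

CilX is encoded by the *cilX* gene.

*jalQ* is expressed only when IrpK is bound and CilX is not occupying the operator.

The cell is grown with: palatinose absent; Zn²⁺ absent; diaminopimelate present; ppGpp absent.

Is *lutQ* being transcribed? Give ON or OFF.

ON

ppGpp is absent, so NerN is active.
Diaminopimelate is present, so ElnS is inactive.
Required activator ElnS is absent, so *cilX* is not transcribed.
So CilX is not produced.
Palatinose is absent, so IrpK is inactive.
Required activator IrpK is absent, so *jalQ* is not transcribed.
So JalQ is not produced.
Zn²⁺ is absent, so BexE is active.
With repressor BexE bound, *pexB* is not transcribed.
So PexB is not produced.
Required activator JalQ is absent, so *cilW* is not transcribed.
So CilW is not produced.
With no repressor bound, *kosA* is transcribed.
So KosA is produced and active.
No repressor is bound and KosA is active, so *lutQ* is transcribed.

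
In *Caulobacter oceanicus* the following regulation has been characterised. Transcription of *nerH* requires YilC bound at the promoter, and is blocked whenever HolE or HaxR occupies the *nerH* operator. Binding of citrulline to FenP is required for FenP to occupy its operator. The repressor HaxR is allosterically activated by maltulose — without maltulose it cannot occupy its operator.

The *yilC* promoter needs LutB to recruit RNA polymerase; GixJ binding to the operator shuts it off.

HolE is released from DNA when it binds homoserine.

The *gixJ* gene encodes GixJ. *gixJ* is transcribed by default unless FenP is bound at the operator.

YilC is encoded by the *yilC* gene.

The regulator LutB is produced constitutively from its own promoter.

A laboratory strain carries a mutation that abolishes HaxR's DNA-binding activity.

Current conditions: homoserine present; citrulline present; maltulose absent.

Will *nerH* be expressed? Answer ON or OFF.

ON

Homoserine is present, so HolE is inactive.
Citrulline is present, so FenP is active.
With repressor FenP bound, *gixJ* is not transcribed.
So GixJ is not produced.
LutB is produced constitutively and is active.
No repressor is bound and LutB is active, so *yilC* is transcribed.
So YilC is produced and active.
HaxR is non-functional in this strain, so it has no effect.
No repressor is bound and YilC is active, so *nerH* is transcribed.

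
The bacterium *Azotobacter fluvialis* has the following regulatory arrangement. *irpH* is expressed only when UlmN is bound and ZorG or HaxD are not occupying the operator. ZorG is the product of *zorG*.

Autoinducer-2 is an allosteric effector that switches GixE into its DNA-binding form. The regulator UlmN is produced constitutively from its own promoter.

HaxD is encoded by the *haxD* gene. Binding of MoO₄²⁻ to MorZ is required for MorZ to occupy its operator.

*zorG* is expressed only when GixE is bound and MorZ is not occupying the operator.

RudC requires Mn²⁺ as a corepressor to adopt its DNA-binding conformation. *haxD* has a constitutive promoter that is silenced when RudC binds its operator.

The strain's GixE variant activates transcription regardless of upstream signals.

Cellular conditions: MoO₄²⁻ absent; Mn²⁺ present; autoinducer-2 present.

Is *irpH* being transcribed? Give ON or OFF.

UlmN is produced constitutively and is active.
MoO₄²⁻ is absent, so MorZ is inactive.
GixE is constitutively active in this strain.
No repressor is bound and GixE is active, so *zorG* is transcribed.
So ZorG is produced and active.
Mn²⁺ is present, so RudC is active.
With repressor RudC bound, *haxD* is not transcribed.
So HaxD is not produced.
With repressor ZorG bound, *irpH* is not transcribed.

OFF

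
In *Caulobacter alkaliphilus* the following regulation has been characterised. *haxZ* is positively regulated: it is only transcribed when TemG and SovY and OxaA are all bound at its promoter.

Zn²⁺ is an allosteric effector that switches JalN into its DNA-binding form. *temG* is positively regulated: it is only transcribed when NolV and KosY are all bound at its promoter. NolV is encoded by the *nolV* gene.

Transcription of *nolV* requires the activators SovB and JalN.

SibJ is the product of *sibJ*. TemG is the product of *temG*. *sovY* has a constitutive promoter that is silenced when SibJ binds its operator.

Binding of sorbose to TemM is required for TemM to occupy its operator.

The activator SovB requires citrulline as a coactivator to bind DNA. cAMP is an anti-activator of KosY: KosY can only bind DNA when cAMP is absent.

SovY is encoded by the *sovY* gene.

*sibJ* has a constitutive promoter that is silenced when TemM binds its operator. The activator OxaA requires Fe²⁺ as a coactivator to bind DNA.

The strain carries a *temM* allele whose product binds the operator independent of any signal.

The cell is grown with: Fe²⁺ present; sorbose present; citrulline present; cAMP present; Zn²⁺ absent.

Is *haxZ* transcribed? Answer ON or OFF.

OFF

Citrulline is present, so SovB is active.
Zn²⁺ is absent, so JalN is inactive.
Required activator JalN is absent, so *nolV* is not transcribed.
So NolV is not produced.
cAMP is present, so KosY is inactive.
Required activator NolV is absent, so *temG* is not transcribed.
So TemG is not produced.
TemM is constitutively active in this strain.
With repressor TemM bound, *sibJ* is not transcribed.
So SibJ is not produced.
With no repressor bound, *sovY* is transcribed.
So SovY is produced and active.
Fe²⁺ is present, so OxaA is active.
Required activator TemG is absent, so *haxZ* is not transcribed.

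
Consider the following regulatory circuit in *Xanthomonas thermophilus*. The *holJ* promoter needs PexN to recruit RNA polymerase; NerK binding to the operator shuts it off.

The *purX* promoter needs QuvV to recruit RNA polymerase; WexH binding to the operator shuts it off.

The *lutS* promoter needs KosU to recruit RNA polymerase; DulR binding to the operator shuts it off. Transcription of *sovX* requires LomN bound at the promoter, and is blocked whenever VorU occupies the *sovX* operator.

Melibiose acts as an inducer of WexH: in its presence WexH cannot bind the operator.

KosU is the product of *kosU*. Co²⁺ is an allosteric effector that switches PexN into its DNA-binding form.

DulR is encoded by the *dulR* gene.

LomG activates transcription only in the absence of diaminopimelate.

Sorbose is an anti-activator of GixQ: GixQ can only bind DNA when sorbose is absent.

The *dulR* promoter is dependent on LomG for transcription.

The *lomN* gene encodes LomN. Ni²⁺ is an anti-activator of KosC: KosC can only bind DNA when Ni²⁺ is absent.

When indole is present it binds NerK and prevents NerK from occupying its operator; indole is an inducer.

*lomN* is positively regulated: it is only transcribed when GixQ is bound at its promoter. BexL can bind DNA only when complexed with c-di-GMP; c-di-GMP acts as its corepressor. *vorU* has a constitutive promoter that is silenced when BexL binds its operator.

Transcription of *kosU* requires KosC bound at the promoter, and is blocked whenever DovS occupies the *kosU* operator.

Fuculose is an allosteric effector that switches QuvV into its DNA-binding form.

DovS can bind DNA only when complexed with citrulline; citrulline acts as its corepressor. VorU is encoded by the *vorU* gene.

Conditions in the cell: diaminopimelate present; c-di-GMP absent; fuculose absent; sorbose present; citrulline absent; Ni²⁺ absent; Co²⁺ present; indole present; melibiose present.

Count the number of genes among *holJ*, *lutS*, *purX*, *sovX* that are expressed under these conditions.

Co²⁺ is present, so PexN is active.
Indole is present, so NerK is inactive.
No repressor is bound and PexN is active, so *holJ* is transcribed.
→ *holJ* is ON.
Diaminopimelate is present, so LomG is inactive.
Required activator LomG is absent, so *dulR* is not transcribed.
So DulR is not produced.
Citrulline is absent, so DovS is inactive.
Ni²⁺ is absent, so KosC is active.
No repressor is bound and KosC is active, so *kosU* is transcribed.
So KosU is produced and active.
No repressor is bound and KosU is active, so *lutS* is transcribed.
→ *lutS* is ON.
Melibiose is present, so WexH is inactive.
Fuculose is absent, so QuvV is inactive.
Required activator QuvV is absent, so *purX* is not transcribed.
→ *purX* is OFF.
c-di-GMP is absent, so BexL is inactive.
With no repressor bound, *vorU* is transcribed.
So VorU is produced and active.
Sorbose is present, so GixQ is inactive.
Required activator GixQ is absent, so *lomN* is not transcribed.
So LomN is not produced.
With repressor VorU bound, *sovX* is not transcribed.
→ *sovX* is OFF.
2 of the 4 genes are transcribed.

2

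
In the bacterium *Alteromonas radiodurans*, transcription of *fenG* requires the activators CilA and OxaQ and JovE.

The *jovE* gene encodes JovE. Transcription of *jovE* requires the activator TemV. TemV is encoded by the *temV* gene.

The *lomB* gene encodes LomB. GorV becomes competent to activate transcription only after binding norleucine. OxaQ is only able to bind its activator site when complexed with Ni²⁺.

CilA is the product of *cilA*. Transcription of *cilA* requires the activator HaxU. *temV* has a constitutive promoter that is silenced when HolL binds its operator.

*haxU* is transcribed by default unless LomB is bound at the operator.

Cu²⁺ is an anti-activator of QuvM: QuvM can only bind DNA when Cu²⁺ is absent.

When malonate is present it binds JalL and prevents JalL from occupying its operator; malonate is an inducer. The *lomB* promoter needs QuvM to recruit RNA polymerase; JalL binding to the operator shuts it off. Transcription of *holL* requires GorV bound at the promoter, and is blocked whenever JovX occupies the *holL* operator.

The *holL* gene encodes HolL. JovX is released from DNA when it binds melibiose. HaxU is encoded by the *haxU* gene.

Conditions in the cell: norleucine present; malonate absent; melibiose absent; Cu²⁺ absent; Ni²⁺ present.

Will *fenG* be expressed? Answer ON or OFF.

Cu²⁺ is absent, so QuvM is active.
Malonate is absent, so JalL is active.
With repressor JalL bound, *lomB* is not transcribed.
So LomB is not produced.
With no repressor bound, *haxU* is transcribed.
So HaxU is produced and active.
No repressor is bound and HaxU is active, so *cilA* is transcribed.
So CilA is produced and active.
Ni²⁺ is present, so OxaQ is active.
Melibiose is absent, so JovX is active.
Norleucine is present, so GorV is active.
With repressor JovX bound, *holL* is not transcribed.
So HolL is not produced.
With no repressor bound, *temV* is transcribed.
So TemV is produced and active.
No repressor is bound and TemV is active, so *jovE* is transcribed.
So JovE is produced and active.
No repressor is bound and CilA and OxaQ and JovE are active, so *fenG* is transcribed.

ON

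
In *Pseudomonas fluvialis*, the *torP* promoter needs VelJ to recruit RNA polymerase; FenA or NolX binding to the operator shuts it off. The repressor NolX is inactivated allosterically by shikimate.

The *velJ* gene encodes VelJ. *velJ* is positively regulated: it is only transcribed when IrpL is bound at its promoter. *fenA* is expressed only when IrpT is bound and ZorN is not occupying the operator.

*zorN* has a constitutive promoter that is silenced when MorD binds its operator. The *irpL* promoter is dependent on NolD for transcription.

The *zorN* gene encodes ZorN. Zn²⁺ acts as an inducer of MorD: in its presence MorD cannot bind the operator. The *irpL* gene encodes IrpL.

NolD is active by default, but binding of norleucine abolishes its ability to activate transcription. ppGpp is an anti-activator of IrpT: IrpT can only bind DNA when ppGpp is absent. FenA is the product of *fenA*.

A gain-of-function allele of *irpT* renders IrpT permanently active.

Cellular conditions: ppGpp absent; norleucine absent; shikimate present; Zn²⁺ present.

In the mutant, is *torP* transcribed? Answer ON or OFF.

ON

Norleucine is absent, so NolD is active.
No repressor is bound and NolD is active, so *irpL* is transcribed.
So IrpL is produced and active.
No repressor is bound and IrpL is active, so *velJ* is transcribed.
So VelJ is produced and active.
Zn²⁺ is present, so MorD is inactive.
With no repressor bound, *zorN* is transcribed.
So ZorN is produced and active.
IrpT is constitutively active in this strain.
With repressor ZorN bound, *fenA* is not transcribed.
So FenA is not produced.
Shikimate is present, so NolX is inactive.
No repressor is bound and VelJ is active, so *torP* is transcribed.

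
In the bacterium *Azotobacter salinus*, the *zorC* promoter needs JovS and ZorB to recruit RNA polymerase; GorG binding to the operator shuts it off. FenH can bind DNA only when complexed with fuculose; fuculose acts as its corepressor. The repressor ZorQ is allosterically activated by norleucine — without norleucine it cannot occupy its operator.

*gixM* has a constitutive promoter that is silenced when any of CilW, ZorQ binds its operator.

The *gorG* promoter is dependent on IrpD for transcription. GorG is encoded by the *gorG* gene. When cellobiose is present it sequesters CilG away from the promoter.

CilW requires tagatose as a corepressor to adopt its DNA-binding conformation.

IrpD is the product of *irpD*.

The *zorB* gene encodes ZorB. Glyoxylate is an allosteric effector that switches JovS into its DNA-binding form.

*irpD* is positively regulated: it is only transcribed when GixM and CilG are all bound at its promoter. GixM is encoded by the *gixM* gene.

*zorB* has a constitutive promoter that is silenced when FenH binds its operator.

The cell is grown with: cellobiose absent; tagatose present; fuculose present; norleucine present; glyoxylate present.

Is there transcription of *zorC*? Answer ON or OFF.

OFF

Tagatose is present, so CilW is active.
Norleucine is present, so ZorQ is active.
With repressor CilW bound, *gixM* is not transcribed.
So GixM is not produced.
Cellobiose is absent, so CilG is active.
Required activator GixM is absent, so *irpD* is not transcribed.
So IrpD is not produced.
Required activator IrpD is absent, so *gorG* is not transcribed.
So GorG is not produced.
Glyoxylate is present, so JovS is active.
Fuculose is present, so FenH is active.
With repressor FenH bound, *zorB* is not transcribed.
So ZorB is not produced.
Required activator ZorB is absent, so *zorC* is not transcribed.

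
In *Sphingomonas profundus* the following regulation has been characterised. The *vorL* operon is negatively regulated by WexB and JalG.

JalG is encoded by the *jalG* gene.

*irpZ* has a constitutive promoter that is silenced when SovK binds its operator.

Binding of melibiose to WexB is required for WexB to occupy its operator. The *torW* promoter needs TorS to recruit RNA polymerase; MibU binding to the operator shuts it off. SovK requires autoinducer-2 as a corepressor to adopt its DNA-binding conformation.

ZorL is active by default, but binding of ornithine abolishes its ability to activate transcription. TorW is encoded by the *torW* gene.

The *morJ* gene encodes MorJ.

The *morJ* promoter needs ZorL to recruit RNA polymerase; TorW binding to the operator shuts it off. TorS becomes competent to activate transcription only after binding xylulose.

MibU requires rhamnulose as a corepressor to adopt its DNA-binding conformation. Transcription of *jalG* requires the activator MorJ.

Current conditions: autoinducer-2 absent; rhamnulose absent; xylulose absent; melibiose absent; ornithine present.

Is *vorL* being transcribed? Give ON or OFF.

Melibiose is absent, so WexB is inactive.
Rhamnulose is absent, so MibU is inactive.
Xylulose is absent, so TorS is inactive.
Required activator TorS is absent, so *torW* is not transcribed.
So TorW is not produced.
Ornithine is present, so ZorL is inactive.
Required activator ZorL is absent, so *morJ* is not transcribed.
So MorJ is not produced.
Required activator MorJ is absent, so *jalG* is not transcribed.
So JalG is not produced.
With no repressor bound, *vorL* is transcribed.

ON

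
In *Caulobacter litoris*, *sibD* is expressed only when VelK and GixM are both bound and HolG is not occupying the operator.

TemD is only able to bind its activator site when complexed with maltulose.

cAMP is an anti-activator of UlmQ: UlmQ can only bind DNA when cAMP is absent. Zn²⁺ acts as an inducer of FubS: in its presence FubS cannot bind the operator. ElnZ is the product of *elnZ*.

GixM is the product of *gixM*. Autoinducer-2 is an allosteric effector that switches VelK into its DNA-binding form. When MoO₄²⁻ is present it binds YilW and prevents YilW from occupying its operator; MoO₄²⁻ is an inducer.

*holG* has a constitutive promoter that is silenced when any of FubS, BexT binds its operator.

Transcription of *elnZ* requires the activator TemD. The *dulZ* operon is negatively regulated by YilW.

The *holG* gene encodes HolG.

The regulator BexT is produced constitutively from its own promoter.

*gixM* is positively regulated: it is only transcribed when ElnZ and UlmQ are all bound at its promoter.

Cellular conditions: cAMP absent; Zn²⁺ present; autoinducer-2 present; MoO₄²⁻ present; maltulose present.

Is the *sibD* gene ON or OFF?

ON

Autoinducer-2 is present, so VelK is active.
Maltulose is present, so TemD is active.
No repressor is bound and TemD is active, so *elnZ* is transcribed.
So ElnZ is produced and active.
cAMP is absent, so UlmQ is active.
No repressor is bound and ElnZ and UlmQ are active, so *gixM* is transcribed.
So GixM is produced and active.
Zn²⁺ is present, so FubS is inactive.
BexT is produced constitutively and is active.
With repressor BexT bound, *holG* is not transcribed.
So HolG is not produced.
No repressor is bound and VelK and GixM are active, so *sibD* is transcribed.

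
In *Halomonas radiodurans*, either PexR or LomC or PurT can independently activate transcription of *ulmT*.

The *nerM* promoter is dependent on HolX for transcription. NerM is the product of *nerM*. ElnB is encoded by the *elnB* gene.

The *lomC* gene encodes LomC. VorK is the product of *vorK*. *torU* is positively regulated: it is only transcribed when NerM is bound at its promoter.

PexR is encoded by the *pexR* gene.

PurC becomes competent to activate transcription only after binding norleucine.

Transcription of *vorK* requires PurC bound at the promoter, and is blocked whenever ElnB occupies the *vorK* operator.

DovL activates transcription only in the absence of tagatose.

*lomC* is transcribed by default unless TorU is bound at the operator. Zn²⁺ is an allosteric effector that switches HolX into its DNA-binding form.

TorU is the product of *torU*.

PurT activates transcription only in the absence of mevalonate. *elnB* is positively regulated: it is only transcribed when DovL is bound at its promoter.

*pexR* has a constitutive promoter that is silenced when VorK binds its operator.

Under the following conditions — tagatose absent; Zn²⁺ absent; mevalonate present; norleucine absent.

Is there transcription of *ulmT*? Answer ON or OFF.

ON

Norleucine is absent, so PurC is inactive.
Tagatose is absent, so DovL is active.
No repressor is bound and DovL is active, so *elnB* is transcribed.
So ElnB is produced and active.
With repressor ElnB bound, *vorK* is not transcribed.
So VorK is not produced.
With no repressor bound, *pexR* is transcribed.
So PexR is produced and active.
Zn²⁺ is absent, so HolX is inactive.
Required activator HolX is absent, so *nerM* is not transcribed.
So NerM is not produced.
Required activator NerM is absent, so *torU* is not transcribed.
So TorU is not produced.
With no repressor bound, *lomC* is transcribed.
So LomC is produced and active.
Mevalonate is present, so PurT is inactive.
Activator PexR is present, so *ulmT* is transcribed.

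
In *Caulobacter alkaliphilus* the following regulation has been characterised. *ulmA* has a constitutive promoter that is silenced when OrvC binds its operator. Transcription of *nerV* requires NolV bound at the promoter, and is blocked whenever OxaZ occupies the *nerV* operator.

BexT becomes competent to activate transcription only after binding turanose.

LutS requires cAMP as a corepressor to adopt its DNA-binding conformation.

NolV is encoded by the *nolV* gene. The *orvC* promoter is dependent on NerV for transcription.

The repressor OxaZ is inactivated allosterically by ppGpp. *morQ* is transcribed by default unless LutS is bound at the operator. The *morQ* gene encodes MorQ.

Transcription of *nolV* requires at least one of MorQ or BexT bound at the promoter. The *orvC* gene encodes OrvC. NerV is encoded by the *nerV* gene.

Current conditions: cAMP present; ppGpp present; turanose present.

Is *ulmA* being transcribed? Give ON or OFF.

OFF

cAMP is present, so LutS is active.
With repressor LutS bound, *morQ* is not transcribed.
So MorQ is not produced.
Turanose is present, so BexT is active.
Activator BexT is present, so *nolV* is transcribed.
So NolV is produced and active.
ppGpp is present, so OxaZ is inactive.
No repressor is bound and NolV is active, so *nerV* is transcribed.
So NerV is produced and active.
No repressor is bound and NerV is active, so *orvC* is transcribed.
So OrvC is produced and active.
With repressor OrvC bound, *ulmA* is not transcribed.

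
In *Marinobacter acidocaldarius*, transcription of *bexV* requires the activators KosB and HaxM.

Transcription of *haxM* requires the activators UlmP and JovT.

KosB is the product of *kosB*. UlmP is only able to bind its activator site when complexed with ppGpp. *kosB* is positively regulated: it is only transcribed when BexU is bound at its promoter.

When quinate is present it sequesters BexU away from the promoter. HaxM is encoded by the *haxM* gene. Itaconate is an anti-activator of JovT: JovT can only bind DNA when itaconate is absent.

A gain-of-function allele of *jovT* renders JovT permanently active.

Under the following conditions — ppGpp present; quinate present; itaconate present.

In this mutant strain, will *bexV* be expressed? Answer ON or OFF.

OFF

Quinate is present, so BexU is inactive.
Required activator BexU is absent, so *kosB* is not transcribed.
So KosB is not produced.
ppGpp is present, so UlmP is active.
JovT is constitutively active in this strain.
No repressor is bound and UlmP and JovT are active, so *haxM* is transcribed.
So HaxM is produced and active.
Required activator KosB is absent, so *bexV* is not transcribed.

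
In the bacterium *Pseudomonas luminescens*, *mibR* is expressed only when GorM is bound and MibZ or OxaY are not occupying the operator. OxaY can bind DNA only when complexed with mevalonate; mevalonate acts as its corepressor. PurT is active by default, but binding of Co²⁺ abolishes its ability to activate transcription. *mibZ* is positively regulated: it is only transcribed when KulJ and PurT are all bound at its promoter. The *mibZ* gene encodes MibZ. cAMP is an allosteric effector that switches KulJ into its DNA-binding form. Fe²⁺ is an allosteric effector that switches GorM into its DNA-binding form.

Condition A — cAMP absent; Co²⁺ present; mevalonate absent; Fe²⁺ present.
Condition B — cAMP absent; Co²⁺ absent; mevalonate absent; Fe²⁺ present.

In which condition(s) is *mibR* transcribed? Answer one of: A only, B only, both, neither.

both

Condition A:
cAMP is absent, so KulJ is inactive.
Co²⁺ is present, so PurT is inactive.
Required activator KulJ is absent, so *mibZ* is not transcribed.
So MibZ is not produced.
Mevalonate is absent, so OxaY is inactive.
Fe²⁺ is present, so GorM is active.
No repressor is bound and GorM is active, so *mibR* is transcribed.
→ *mibR* is ON in A.
Condition B:
cAMP is absent, so KulJ is inactive.
Co²⁺ is absent, so PurT is active.
Required activator KulJ is absent, so *mibZ* is not transcribed.
So MibZ is not produced.
Mevalonate is absent, so OxaY is inactive.
Fe²⁺ is present, so GorM is active.
No repressor is bound and GorM is active, so *mibR* is transcribed.
→ *mibR* is ON in B.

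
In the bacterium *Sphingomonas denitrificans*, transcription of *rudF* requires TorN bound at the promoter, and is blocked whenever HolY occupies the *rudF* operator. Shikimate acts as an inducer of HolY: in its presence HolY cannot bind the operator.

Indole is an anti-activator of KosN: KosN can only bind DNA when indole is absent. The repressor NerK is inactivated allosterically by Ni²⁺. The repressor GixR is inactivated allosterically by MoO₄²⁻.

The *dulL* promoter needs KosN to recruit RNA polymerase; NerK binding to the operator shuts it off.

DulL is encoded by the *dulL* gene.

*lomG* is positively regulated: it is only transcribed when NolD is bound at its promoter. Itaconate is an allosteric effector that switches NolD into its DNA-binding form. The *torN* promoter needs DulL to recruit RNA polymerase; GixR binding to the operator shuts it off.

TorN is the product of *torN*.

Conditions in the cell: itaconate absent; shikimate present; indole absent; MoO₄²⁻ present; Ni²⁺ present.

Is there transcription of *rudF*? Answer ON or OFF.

ON

MoO₄²⁻ is present, so GixR is inactive.
Ni²⁺ is present, so NerK is inactive.
Indole is absent, so KosN is active.
No repressor is bound and KosN is active, so *dulL* is transcribed.
So DulL is produced and active.
No repressor is bound and DulL is active, so *torN* is transcribed.
So TorN is produced and active.
Shikimate is present, so HolY is inactive.
No repressor is bound and TorN is active, so *rudF* is transcribed.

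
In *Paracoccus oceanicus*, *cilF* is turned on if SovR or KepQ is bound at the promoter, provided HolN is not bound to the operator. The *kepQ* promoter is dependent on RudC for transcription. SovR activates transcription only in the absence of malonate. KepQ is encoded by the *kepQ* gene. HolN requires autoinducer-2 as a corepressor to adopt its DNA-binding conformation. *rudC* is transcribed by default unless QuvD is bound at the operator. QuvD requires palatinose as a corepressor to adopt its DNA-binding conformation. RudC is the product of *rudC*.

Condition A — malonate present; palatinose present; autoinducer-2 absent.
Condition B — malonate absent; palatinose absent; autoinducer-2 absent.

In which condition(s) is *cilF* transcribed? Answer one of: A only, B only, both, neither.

B only

Condition A:
Malonate is present, so SovR is inactive.
Palatinose is present, so QuvD is active.
With repressor QuvD bound, *rudC* is not transcribed.
So RudC is not produced.
Required activator RudC is absent, so *kepQ* is not transcribed.
So KepQ is not produced.
Autoinducer-2 is absent, so HolN is inactive.
No activator is available at the *cilF* promoter, so *cilF* is not transcribed.
→ *cilF* is OFF in A.
Condition B:
Malonate is absent, so SovR is active.
Palatinose is absent, so QuvD is inactive.
With no repressor bound, *rudC* is transcribed.
So RudC is produced and active.
No repressor is bound and RudC is active, so *kepQ* is transcribed.
So KepQ is produced and active.
Autoinducer-2 is absent, so HolN is inactive.
Activator SovR is present, so *cilF* is transcribed.
→ *cilF* is ON in B.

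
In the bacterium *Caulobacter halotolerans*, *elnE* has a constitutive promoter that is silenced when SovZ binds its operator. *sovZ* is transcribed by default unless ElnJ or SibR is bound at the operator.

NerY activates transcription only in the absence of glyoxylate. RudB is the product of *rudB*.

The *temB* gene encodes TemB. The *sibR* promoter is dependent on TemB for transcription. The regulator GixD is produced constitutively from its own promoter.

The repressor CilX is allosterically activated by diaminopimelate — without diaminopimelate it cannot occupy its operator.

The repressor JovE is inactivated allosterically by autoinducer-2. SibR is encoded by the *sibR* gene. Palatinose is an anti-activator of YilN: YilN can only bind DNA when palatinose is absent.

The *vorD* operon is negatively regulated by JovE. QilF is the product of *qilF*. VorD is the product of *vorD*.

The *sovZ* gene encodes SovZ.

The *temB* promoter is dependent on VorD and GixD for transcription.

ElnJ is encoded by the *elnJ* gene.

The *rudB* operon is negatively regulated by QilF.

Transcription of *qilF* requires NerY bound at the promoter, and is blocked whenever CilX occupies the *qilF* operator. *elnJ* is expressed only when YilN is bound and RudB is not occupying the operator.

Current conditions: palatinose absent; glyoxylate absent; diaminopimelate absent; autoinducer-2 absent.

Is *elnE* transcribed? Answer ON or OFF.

Diaminopimelate is absent, so CilX is inactive.
Glyoxylate is absent, so NerY is active.
No repressor is bound and NerY is active, so *qilF* is transcribed.
So QilF is produced and active.
With repressor QilF bound, *rudB* is not transcribed.
So RudB is not produced.
Palatinose is absent, so YilN is active.
No repressor is bound and YilN is active, so *elnJ* is transcribed.
So ElnJ is produced and active.
Autoinducer-2 is absent, so JovE is active.
With repressor JovE bound, *vorD* is not transcribed.
So VorD is not produced.
GixD is produced constitutively and is active.
Required activator VorD is absent, so *temB* is not transcribed.
So TemB is not produced.
Required activator TemB is absent, so *sibR* is not transcribed.
So SibR is not produced.
With repressor ElnJ bound, *sovZ* is not transcribed.
So SovZ is not produced.
With no repressor bound, *elnE* is transcribed.

ON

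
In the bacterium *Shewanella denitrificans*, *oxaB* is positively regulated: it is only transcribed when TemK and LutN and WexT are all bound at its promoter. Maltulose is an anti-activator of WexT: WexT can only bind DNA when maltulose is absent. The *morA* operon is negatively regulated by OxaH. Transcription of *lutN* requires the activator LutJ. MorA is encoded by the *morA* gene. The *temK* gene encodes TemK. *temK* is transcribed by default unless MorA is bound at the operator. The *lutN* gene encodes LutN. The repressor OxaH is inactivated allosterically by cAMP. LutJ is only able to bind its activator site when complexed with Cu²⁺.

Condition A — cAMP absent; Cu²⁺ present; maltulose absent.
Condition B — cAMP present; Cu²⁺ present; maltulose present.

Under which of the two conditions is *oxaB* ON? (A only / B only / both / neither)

Condition A:
cAMP is absent, so OxaH is active.
With repressor OxaH bound, *morA* is not transcribed.
So MorA is not produced.
With no repressor bound, *temK* is transcribed.
So TemK is produced and active.
Cu²⁺ is present, so LutJ is active.
No repressor is bound and LutJ is active, so *lutN* is transcribed.
So LutN is produced and active.
Maltulose is absent, so WexT is active.
No repressor is bound and TemK and LutN and WexT are active, so *oxaB* is transcribed.
→ *oxaB* is ON in A.
Condition B:
cAMP is present, so OxaH is inactive.
With no repressor bound, *morA* is transcribed.
So MorA is produced and active.
With repressor MorA bound, *temK* is not transcribed.
So TemK is not produced.
Cu²⁺ is present, so LutJ is active.
No repressor is bound and LutJ is active, so *lutN* is transcribed.
So LutN is produced and active.
Maltulose is present, so WexT is inactive.
Required activator TemK is absent, so *oxaB* is not transcribed.
→ *oxaB* is OFF in B.

A only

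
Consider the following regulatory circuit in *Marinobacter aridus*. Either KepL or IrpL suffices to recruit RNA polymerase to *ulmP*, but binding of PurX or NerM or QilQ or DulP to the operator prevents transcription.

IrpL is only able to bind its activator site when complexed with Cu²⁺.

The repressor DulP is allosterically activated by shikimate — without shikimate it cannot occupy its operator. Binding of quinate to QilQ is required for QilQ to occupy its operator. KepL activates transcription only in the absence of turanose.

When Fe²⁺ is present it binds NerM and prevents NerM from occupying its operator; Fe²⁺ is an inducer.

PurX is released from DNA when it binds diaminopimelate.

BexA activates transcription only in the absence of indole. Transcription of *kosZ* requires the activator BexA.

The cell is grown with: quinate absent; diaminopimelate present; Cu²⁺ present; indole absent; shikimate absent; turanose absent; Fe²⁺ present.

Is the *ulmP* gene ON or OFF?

ON

Diaminopimelate is present, so PurX is inactive.
Fe²⁺ is present, so NerM is inactive.
Quinate is absent, so QilQ is inactive.
Turanose is absent, so KepL is active.
Cu²⁺ is present, so IrpL is active.
Shikimate is absent, so DulP is inactive.
Activator KepL is present, so *ulmP* is transcribed.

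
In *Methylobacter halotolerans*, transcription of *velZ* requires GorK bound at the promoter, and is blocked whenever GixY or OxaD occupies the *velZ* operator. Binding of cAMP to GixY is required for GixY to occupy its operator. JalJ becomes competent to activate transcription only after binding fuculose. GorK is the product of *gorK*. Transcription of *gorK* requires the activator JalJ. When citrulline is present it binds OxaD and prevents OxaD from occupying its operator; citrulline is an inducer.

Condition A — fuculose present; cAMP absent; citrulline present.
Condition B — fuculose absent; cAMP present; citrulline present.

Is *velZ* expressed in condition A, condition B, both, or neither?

A only

Condition A:
Fuculose is present, so JalJ is active.
No repressor is bound and JalJ is active, so *gorK* is transcribed.
So GorK is produced and active.
cAMP is absent, so GixY is inactive.
Citrulline is present, so OxaD is inactive.
No repressor is bound and GorK is active, so *velZ* is transcribed.
→ *velZ* is ON in A.
Condition B:
Fuculose is absent, so JalJ is inactive.
Required activator JalJ is absent, so *gorK* is not transcribed.
So GorK is not produced.
cAMP is present, so GixY is active.
Citrulline is present, so OxaD is inactive.
With repressor GixY bound, *velZ* is not transcribed.
→ *velZ* is OFF in B.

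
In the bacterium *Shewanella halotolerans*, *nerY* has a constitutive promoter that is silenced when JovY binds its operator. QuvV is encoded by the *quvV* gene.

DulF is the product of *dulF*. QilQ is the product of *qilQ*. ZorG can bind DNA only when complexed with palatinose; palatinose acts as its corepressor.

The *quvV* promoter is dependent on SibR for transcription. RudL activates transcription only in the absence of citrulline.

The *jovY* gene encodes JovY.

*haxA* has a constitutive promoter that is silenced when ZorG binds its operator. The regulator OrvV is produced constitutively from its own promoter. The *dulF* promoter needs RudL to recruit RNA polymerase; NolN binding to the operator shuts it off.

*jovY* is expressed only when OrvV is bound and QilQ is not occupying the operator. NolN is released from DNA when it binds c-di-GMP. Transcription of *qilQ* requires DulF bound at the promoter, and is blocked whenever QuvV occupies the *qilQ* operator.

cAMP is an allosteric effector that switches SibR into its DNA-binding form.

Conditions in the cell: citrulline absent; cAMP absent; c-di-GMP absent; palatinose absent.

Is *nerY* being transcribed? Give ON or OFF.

OFF

Citrulline is absent, so RudL is active.
c-di-GMP is absent, so NolN is active.
With repressor NolN bound, *dulF* is not transcribed.
So DulF is not produced.
cAMP is absent, so SibR is inactive.
Required activator SibR is absent, so *quvV* is not transcribed.
So QuvV is not produced.
Required activator DulF is absent, so *qilQ* is not transcribed.
So QilQ is not produced.
OrvV is produced constitutively and is active.
No repressor is bound and OrvV is active, so *jovY* is transcribed.
So JovY is produced and active.
With repressor JovY bound, *nerY* is not transcribed.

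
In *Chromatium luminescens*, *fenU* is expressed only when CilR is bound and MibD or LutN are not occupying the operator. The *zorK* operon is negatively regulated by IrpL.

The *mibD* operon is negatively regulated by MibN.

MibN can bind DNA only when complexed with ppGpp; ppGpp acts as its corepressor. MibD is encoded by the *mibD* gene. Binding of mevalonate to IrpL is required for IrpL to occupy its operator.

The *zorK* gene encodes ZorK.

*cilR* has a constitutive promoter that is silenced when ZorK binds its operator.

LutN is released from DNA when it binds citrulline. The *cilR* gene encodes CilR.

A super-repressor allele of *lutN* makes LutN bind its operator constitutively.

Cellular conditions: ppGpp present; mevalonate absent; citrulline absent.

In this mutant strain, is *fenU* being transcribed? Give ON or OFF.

ppGpp is present, so MibN is active.
With repressor MibN bound, *mibD* is not transcribed.
So MibD is not produced.
Mevalonate is absent, so IrpL is inactive.
With no repressor bound, *zorK* is transcribed.
So ZorK is produced and active.
With repressor ZorK bound, *cilR* is not transcribed.
So CilR is not produced.
LutN is constitutively active in this strain.
With repressor LutN bound, *fenU* is not transcribed.

OFF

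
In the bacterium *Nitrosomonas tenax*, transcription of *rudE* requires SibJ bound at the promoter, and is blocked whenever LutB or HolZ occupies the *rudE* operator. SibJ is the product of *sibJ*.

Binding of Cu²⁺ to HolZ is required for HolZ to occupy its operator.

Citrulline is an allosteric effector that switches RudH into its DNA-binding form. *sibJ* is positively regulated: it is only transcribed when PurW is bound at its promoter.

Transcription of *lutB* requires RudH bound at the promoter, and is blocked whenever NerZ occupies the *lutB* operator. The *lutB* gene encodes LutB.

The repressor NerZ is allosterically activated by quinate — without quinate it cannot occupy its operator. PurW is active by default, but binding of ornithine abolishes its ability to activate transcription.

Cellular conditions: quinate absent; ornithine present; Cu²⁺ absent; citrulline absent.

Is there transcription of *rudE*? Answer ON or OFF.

Citrulline is absent, so RudH is inactive.
Quinate is absent, so NerZ is inactive.
Required activator RudH is absent, so *lutB* is not transcribed.
So LutB is not produced.
Ornithine is present, so PurW is inactive.
Required activator PurW is absent, so *sibJ* is not transcribed.
So SibJ is not produced.
Cu²⁺ is absent, so HolZ is inactive.
Required activator SibJ is absent, so *rudE* is not transcribed.

OFF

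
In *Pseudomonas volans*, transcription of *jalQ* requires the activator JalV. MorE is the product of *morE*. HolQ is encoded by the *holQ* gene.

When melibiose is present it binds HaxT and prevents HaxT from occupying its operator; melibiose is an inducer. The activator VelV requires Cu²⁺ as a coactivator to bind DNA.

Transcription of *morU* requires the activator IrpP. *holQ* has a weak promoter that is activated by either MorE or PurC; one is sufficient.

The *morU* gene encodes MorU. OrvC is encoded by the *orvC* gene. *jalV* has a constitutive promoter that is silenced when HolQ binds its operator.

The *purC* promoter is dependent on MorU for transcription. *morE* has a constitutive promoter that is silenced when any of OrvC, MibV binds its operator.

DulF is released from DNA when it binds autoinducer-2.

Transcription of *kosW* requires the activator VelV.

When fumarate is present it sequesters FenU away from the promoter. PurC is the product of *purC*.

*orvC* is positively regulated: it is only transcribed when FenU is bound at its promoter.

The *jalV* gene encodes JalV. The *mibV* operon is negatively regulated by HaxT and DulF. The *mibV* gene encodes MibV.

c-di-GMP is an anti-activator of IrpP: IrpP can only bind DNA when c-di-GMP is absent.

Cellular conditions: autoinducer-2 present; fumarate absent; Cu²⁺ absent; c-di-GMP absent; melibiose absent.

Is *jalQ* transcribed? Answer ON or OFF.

OFF

Fumarate is absent, so FenU is active.
No repressor is bound and FenU is active, so *orvC* is transcribed.
So OrvC is produced and active.
Melibiose is absent, so HaxT is active.
Autoinducer-2 is present, so DulF is inactive.
With repressor HaxT bound, *mibV* is not transcribed.
So MibV is not produced.
With repressor OrvC bound, *morE* is not transcribed.
So MorE is not produced.
c-di-GMP is absent, so IrpP is active.
No repressor is bound and IrpP is active, so *morU* is transcribed.
So MorU is produced and active.
No repressor is bound and MorU is active, so *purC* is transcribed.
So PurC is produced and active.
Activator PurC is present, so *holQ* is transcribed.
So HolQ is produced and active.
With repressor HolQ bound, *jalV* is not transcribed.
So JalV is not produced.
Required activator JalV is absent, so *jalQ* is not transcribed.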